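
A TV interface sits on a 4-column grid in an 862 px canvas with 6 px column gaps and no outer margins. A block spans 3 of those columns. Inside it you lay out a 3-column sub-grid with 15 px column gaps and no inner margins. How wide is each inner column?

205 px

4c + 3·6 = 862 → 4c = 844 → c = 211 px.
3 columns plus 2 column gaps: 633 + 12 = 645 px.
3d + 2·15 = 645 → 3d = 615 → d = 205 px.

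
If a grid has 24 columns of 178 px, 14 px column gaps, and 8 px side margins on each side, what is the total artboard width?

Total width: 2·8 + 24·178 + 23·14 = 4610 px.

4610 px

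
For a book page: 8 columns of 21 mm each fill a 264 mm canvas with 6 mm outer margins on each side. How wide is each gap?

Take off 12 mm of margins, leaving 252 mm.
Columns use 168 mm, leaving 84 mm across 7 gaps = 12 mm each.

12 mm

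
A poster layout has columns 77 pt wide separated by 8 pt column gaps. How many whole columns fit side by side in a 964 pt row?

11 columns: 11·77 + 10·8 = 927 pt ≤ 964.
12 columns: 1012 pt > 964. So 11.

11 columns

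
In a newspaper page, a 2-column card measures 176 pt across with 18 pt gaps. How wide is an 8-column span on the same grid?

176 − 1·18 = 158; ÷2 gives c = 79 pt.
8-column span = 8·79 + 7·18 = 758 pt.

758 pt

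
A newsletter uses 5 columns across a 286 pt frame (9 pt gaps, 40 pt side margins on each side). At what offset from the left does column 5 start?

212 pt

Inside the margins: 286 − 80 = 206 pt.
5c + 4·9 = 206 → 5c = 170 → c = 34 pt.
Each column+gutter stride is 43 pt; 4 of them past the 40 pt margin is 40 + 172 = 212 pt.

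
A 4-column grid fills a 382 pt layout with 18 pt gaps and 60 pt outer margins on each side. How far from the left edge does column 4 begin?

270 pt

Take off 120 pt of margins, leaving 262 pt.
Subtracting 3 gaps of 18 leaves 208 for 4 columns, so c = 52 pt.
Column 4 starts at margin + 3·(column + gutter) = 60 + 3·70 = 270 pt.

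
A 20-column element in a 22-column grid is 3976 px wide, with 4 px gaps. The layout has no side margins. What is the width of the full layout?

4374 px

Subtracting 19 gaps of 4 leaves 3900 for 20 columns, so c = 195 px.
Total width: 22·195 + 21·4 = 4374 px.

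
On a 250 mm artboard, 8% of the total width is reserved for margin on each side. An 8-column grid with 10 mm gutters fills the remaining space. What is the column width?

17.5 mm

Each margin = 8% of 250 = 20 mm; content = 250 − 2·20 = 210 mm.
8c + 7·10 = 210 → 8c = 140 → c = 17.5 mm.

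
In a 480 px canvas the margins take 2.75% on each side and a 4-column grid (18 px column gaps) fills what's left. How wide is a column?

Each margin = 2.75% of 480 = 13.2 px; content = 480 − 2·13.2 = 453.6 px.
453.6 − 3·18 = 399.6; ÷4 gives c = 99.9 px.

99.9 px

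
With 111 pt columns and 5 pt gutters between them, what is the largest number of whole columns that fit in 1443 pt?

Each extra column adds 111 + 5 = 116 pt.
(1443 + 5) / 116 = 12.48, so 12 columns fit.

12 columns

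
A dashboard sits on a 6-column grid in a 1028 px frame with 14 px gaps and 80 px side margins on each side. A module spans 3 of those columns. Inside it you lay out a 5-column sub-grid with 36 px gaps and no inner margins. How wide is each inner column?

Inside the margins: 1028 − 160 = 868 px.
Subtracting 5 gaps of 14 leaves 798 for 6 columns, so c = 133 px.
Span of 3: 3·133 + 2·14 = 399 + 28 = 427 px.
Subtracting 4 gaps of 36 leaves 283 for 5 columns, so d = 56.6 px.

56.6 px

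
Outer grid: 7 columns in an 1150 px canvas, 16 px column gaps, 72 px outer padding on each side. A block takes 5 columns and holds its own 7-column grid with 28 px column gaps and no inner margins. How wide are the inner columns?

78 px

Outer content = 1150 − 2·72 = 1006 px.
7 columns + 6 column gaps: 7c + 6·16 = 1006.
7c = 1006 − 96 = 910, so c = 130 px.
5-column span = 5·130 + 4·16 = 714 px.
7 columns + 6 column gaps: 7d + 6·28 = 714.
7d = 714 − 168 = 546, so d = 78 px.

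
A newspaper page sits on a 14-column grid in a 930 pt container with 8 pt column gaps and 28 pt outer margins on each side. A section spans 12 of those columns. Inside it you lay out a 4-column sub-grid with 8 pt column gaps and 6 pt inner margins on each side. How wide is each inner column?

178 pt

Subtract both margins: 930 − 2·28 = 874 pt.
14 columns + 13 column gaps: 14c + 13·8 = 874.
14c = 874 − 104 = 770, so c = 55 pt.
12-column span = 12·55 + 11·8 = 748 pt.
Inner content = 748 − 2·6 = 736 pt.
Subtracting 3 column gaps of 8 leaves 712 for 4 columns, so d = 178 pt.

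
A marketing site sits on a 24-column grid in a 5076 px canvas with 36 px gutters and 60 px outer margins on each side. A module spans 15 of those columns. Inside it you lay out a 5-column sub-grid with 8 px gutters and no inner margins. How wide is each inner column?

610.4 px

Subtract both margins: 5076 − 2·60 = 4956 px.
Subtracting 23 gutters of 36 leaves 4128 for 24 columns, so c = 172 px.
15 columns plus 14 gutters: 2580 + 504 = 3084 px.
5 columns + 4 gutters: 5d + 4·8 = 3084.
5d = 3084 − 32 = 3052, so d = 610.4 px.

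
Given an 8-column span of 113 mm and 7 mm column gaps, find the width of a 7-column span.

113 − 7·7 = 64; ÷8 gives c = 8 mm.
Span of 7: 7·8 + 6·7 = 56 + 42 = 98 mm.

98 mm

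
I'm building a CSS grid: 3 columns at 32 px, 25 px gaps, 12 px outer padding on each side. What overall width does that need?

170 px

Adding margins, columns and gutters: 24 + 96 + 50 = 170 px.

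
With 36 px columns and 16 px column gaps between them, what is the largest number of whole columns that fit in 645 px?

12 columns

Each extra column adds 36 + 16 = 52 px.
(645 + 16) / 52 = 12.71, so 12 columns fit.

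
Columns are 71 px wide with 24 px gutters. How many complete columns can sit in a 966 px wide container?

10 columns: 10·71 + 9·24 = 926 px ≤ 966.
11 columns: 1021 px > 966. So 10.

10 columns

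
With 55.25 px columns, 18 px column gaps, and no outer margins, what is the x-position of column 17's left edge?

1172 px

Before column 17: 16 columns + 16 column gaps.
Offset = 16·(55.25 + 18) = 16·73.25 = 1172 px.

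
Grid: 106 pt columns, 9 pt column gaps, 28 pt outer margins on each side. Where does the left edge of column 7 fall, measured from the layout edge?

Column 7 starts at margin + 6·(column + gutter) = 28 + 6·115 = 718 pt.

718 pt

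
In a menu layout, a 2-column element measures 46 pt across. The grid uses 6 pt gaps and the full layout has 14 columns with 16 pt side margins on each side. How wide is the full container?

Subtracting 1 gap of 6 leaves 40 for 2 columns, so c = 20 pt.
Container = 2·16 + 14·20 + 13·6 = 32 + 280 + 78 = 390 pt.

390 pt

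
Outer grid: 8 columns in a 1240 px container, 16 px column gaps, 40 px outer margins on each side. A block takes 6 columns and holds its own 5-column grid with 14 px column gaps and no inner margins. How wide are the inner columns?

162 px

Take off 80 px of margins, leaving 1160 px.
Subtracting 7 column gaps of 16 leaves 1048 for 8 columns, so c = 131 px.
6-column span = 6·131 + 5·16 = 866 px.
Subtracting 4 column gaps of 14 leaves 810 for 5 columns, so d = 162 px.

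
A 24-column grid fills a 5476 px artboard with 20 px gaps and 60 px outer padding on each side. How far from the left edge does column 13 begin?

Inside the margins: 5476 − 120 = 5356 px.
24c + 23·20 = 5356 → 24c = 4896 → c = 204 px.
Column 13 starts at margin + 12·(column + gutter) = 60 + 12·224 = 2748 px.

2748 px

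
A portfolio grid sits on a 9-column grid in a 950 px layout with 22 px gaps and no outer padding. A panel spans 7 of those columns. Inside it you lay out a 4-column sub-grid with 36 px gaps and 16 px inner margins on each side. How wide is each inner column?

148.5 px

950 − 8·22 = 774; ÷9 gives c = 86 px.
7-column span = 7·86 + 6·22 = 734 px.
Inner content = 734 − 2·16 = 702 px.
4d + 3·36 = 702 → 4d = 594 → d = 148.5 px.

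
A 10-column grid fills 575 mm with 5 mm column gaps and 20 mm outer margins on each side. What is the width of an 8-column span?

Inside the margins: 575 − 40 = 535 mm.
10 columns + 9 column gaps: 10c + 9·5 = 535.
10c = 535 − 45 = 490, so c = 49 mm.
Span of 8: 8·49 + 7·5 = 392 + 35 = 427 mm.

427 mm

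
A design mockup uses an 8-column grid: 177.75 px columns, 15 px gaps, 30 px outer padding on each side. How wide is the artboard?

1587 px

Artboard = 2·30 + 8·177.75 + 7·15 = 60 + 1422 + 105 = 1587 px.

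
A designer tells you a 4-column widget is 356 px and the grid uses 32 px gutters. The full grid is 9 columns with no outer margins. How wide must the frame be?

4c + 3·32 = 356 → 4c = 260 → c = 65 px.
Summing: 585 + 256 = 841 px.

841 px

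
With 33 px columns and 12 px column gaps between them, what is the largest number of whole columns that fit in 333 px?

7 columns

k columns need k·33 + (k−1)·12 = k·45 − 12.
k·45 − 12 ≤ 333 → k ≤ 345 / 45 ≈ 7.67, so k = 7.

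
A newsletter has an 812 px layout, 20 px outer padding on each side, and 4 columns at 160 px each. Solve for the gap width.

Subtract both margins: 812 − 2·20 = 772 px.
4·160 + 3g = 772 → 3g = 132 → g = 44 px.

44 px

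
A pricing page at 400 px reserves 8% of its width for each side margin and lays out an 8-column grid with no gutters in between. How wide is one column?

Margins: 8% × 400 = 32 px each, so content = 400 − 64 = 336 px.
336 / 8 = 42 px per column.

42 px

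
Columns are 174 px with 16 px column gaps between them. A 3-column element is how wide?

Span of 3: 3·174 + 2·16 = 522 + 32 = 554 px.

554 px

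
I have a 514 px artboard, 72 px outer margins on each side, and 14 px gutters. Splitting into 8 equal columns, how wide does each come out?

Inside the margins: 514 − 144 = 370 px.
Subtracting 7 gutters of 14 leaves 272 for 8 columns, so c = 34 px.

34 px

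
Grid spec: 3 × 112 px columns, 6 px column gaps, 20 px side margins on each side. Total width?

388 px

Frame = 2·20 + 3·112 + 2·6 = 40 + 336 + 12 = 388 px.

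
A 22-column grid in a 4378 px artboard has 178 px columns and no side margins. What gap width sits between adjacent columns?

22 columns take 22·178 = 3916 px; remaining 462 splits into 21 gaps.
g = 462 / 21 = 22 px.

22 px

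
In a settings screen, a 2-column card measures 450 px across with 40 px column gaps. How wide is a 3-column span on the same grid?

695 px

Subtracting 1 column gap of 40 leaves 410 for 2 columns, so c = 205 px.
Span of 3: 3·205 + 2·40 = 615 + 80 = 695 px.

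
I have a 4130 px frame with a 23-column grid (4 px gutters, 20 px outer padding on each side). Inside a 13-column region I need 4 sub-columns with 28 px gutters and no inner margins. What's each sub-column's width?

556.5 px

Inside the margins: 4130 − 40 = 4090 px.
23 columns + 22 gutters: 23c + 22·4 = 4090.
23c = 4090 − 88 = 4002, so c = 174 px.
Span of 13: 13·174 + 12·4 = 2262 + 48 = 2310 px.
Subtracting 3 gutters of 28 leaves 2226 for 4 columns, so d = 556.5 px.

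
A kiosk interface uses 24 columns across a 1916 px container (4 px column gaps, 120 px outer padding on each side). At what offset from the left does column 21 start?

1520 px

Take off 240 px of margins, leaving 1676 px.
1676 − 23·4 = 1584; ÷24 gives c = 66 px.
Column 21 starts at margin + 20·(column + gutter) = 120 + 20·70 = 1520 px.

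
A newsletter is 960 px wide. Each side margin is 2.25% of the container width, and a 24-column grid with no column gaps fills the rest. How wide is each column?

38.2 px

960 × (1 − 2·2.25%) = 960 × 95.5% = 916.8 px for the columns.
With no column gaps, each column is 916.8/24 = 38.2 px.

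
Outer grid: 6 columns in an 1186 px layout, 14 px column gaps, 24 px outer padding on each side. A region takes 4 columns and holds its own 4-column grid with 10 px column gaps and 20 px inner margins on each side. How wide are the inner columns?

171 px

Subtract both margins: 1186 − 2·24 = 1138 px.
6 columns + 5 column gaps: 6c + 5·14 = 1138.
6c = 1138 − 70 = 1068, so c = 178 px.
Span of 4: 4·178 + 3·14 = 712 + 42 = 754 px.
Inner content = 754 − 2·20 = 714 px.
714 − 3·10 = 684; ÷4 gives d = 171 px.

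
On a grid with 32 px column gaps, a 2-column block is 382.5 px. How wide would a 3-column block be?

Subtracting 1 column gap of 32 leaves 350.5 for 2 columns, so c = 175.25 px.
3-column span = 3·175.25 + 2·32 = 589.75 px.

589.75 px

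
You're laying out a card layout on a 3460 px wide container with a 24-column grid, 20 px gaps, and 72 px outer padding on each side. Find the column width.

119 px

Subtract both margins: 3460 − 2·72 = 3316 px.
3316 − 23·20 = 2856; ÷24 gives c = 119 px.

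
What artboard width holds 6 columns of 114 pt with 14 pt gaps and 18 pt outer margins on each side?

790 pt

Adding margins, columns and gutters: 36 + 684 + 70 = 790 pt.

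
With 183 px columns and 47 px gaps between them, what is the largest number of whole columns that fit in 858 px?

3 columns

3 columns: 3·183 + 2·47 = 643 px ≤ 858.
4 columns: 873 px > 858. So 3.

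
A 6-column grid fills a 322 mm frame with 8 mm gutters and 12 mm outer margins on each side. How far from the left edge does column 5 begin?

216 mm

Content = 322 − 2·12 = 298 mm.
6 columns + 5 gutters: 6c + 5·8 = 298.
6c = 298 − 40 = 258, so c = 43 mm.
Column 5 starts at margin + 4·(column + gutter) = 12 + 4·51 = 216 mm.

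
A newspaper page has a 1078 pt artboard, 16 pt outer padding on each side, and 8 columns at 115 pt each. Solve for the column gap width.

18 pt

Content width = 1078 − 2·16 = 1046 pt.
8 columns take 8·115 = 920 pt; remaining 126 splits into 7 column gaps.
g = 126 / 7 = 18 pt.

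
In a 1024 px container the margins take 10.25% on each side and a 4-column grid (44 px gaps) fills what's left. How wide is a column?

Each margin = 10.25% of 1024 = 104.96 px; content = 1024 − 2·104.96 = 814.08 px.
4c + 3·44 = 814.08 → 4c = 682.08 → c = 170.52 px.

170.52 px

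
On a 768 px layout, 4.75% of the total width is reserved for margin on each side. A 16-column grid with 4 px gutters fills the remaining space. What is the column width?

39.69 px

768 × (1 − 2·4.75%) = 768 × 90.5% = 695.04 px for the columns.
16c + 15·4 = 695.04 → 16c = 635.04 → c = 39.69 px.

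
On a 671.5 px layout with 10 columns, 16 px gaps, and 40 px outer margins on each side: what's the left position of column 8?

465.25 px

Take off 80 px of margins, leaving 591.5 px.
Subtracting 9 gaps of 16 leaves 447.5 for 10 columns, so c = 44.75 px.
Each column+gutter stride is 60.75 px; 7 of them past the 40 px margin is 40 + 425.25 = 465.25 px.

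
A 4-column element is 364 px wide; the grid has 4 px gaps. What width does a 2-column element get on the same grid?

180 px

4 columns + 3 gaps: 4c + 3·4 = 364.
4c = 364 − 12 = 352, so c = 88 px.
2-column span = 2·88 + 1·4 = 180 px.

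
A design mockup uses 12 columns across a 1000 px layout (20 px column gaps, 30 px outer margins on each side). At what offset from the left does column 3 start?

Subtract both margins: 1000 − 2·30 = 940 px.
12 columns + 11 column gaps: 12c + 11·20 = 940.
12c = 940 − 220 = 720, so c = 60 px.
Column 3 starts at margin + 2·(column + gutter) = 30 + 2·80 = 190 px.

190 px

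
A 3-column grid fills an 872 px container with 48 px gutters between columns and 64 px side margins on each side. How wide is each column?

Take off 128 px of margins, leaving 744 px.
744 − 2·48 = 648; ÷3 gives c = 216 px.

216 px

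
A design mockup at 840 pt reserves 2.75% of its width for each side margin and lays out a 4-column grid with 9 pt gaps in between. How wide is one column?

840 × (1 − 2·2.75%) = 840 × 94.5% = 793.8 pt for the columns.
4c + 3·9 = 793.8 → 4c = 766.8 → c = 191.7 pt.

191.7 pt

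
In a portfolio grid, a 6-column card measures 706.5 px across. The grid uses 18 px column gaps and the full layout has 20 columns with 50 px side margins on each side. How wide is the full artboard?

Subtracting 5 column gaps of 18 leaves 616.5 for 6 columns, so c = 102.75 px.
Adding margins, columns and gutters: 100 + 2055 + 342 = 2497 px.

2497 px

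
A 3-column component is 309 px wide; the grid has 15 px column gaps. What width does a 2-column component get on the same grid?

3c + 2·15 = 309 → 3c = 279 → c = 93 px.
2 columns plus 1 column gap: 186 + 15 = 201 px.

201 px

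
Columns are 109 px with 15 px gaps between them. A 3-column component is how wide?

3-column span = 3·109 + 2·15 = 357 px.

357 px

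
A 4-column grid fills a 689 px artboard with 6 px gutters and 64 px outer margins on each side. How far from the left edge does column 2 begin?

Subtract both margins: 689 − 2·64 = 561 px.
4 columns + 3 gutters: 4c + 3·6 = 561.
4c = 561 − 18 = 543, so c = 135.75 px.
Column 2 starts at margin + 1·(column + gutter) = 64 + 1·141.75 = 205.75 px.

205.75 px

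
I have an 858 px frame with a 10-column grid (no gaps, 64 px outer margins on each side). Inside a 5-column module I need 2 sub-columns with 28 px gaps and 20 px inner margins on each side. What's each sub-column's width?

148.5 px

Outer content = 858 − 2·64 = 730 px.
With no gaps, each column is 730/10 = 73 px.
With no gaps, 5 columns span 5·73 = 365 px.
Inner content = 365 − 2·20 = 325 px.
2d + 1·28 = 325 → 2d = 297 → d = 148.5 px.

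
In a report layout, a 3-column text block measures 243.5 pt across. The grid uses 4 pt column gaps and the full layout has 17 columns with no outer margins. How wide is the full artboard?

1398.5 pt

3c + 2·4 = 243.5 → 3c = 235.5 → c = 78.5 pt.
Summing: 1334.5 + 64 = 1398.5 pt.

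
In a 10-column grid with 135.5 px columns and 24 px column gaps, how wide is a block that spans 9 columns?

1411.5 px

Span of 9: 9·135.5 + 8·24 = 1219.5 + 192 = 1411.5 px.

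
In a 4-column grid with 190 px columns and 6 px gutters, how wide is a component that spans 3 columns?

3-column span = 3·190 + 2·6 = 582 px.

582 px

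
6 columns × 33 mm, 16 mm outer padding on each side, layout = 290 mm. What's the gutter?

12 mm

Content width = 290 − 2·16 = 258 mm.
Columns use 198 mm, leaving 60 mm across 5 gutters = 12 mm each.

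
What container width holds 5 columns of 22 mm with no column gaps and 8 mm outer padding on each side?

126 mm

Summing: 16 + 110 = 126 mm.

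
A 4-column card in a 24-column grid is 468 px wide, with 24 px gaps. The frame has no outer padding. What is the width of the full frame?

2928 px

468 − 3·24 = 396; ÷4 gives c = 99 px.
Frame = 24·99 + 23·24 = 2376 + 552 = 2928 px.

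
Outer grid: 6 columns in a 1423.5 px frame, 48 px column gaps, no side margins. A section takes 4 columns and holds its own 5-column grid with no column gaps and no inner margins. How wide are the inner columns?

186.6 px

Subtracting 5 column gaps of 48 leaves 1183.5 for 6 columns, so c = 197.25 px.
4 columns plus 3 column gaps: 789 + 144 = 933 px.
5d = 933 → d = 186.6 px.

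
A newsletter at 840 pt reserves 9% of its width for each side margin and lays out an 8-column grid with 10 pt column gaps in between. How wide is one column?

Each margin = 9% of 840 = 75.6 pt; content = 840 − 2·75.6 = 688.8 pt.
8 columns + 7 column gaps: 8c + 7·10 = 688.8.
8c = 688.8 − 70 = 618.8, so c = 77.35 pt.

77.35 pt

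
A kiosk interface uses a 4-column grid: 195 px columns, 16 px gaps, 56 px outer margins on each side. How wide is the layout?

Total width: 2·56 + 4·195 + 3·16 = 940 px.

940 px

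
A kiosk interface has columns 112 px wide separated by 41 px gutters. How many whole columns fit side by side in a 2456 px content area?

Each extra column adds 112 + 41 = 153 px.
(2456 + 41) / 153 = 16.32, so 16 columns fit.

16 columns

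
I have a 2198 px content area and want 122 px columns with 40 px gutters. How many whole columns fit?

13 columns

k columns need k·122 + (k−1)·40 = k·162 − 40.
k·162 − 40 ≤ 2198 → k ≤ 2238 / 162 ≈ 13.81, so k = 13.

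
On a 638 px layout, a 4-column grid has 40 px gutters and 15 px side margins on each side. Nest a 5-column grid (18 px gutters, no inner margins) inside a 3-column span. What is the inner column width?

Subtract both margins: 638 − 2·15 = 608 px.
4 columns + 3 gutters: 4c + 3·40 = 608.
4c = 608 − 120 = 488, so c = 122 px.
3 columns plus 2 gutters: 366 + 80 = 446 px.
446 − 4·18 = 374; ÷5 gives d = 74.8 px.

74.8 px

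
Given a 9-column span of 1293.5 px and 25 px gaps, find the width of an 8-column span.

1147 px

9c + 8·25 = 1293.5 → 9c = 1093.5 → c = 121.5 px.
8 columns plus 7 gaps: 972 + 175 = 1147 px.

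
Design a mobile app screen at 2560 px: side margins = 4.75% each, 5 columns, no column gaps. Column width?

463.36 px

2560 × (1 − 2·4.75%) = 2560 × 90.5% = 2316.8 px for the columns.
5c = 2316.8 → c = 463.36 px.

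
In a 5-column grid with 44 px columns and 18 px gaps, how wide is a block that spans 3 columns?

3 columns plus 2 gaps: 132 + 36 = 168 px.

168 px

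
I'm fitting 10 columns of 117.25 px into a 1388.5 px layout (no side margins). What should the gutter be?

24 px

10·117.25 + 9g = 1388.5 → 9g = 216 → g = 24 px.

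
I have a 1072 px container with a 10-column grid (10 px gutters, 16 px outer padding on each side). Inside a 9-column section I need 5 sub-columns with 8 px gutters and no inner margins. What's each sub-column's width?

Subtract both margins: 1072 − 2·16 = 1040 px.
10c + 9·10 = 1040 → 10c = 950 → c = 95 px.
9-column span = 9·95 + 8·10 = 935 px.
Subtracting 4 gutters of 8 leaves 903 for 5 columns, so d = 180.6 px.

180.6 px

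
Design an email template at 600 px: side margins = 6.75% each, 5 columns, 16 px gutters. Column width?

600 × (1 − 2·6.75%) = 600 × 86.5% = 519 px for the columns.
Subtracting 4 gutters of 16 leaves 455 for 5 columns, so c = 91 px.

91 px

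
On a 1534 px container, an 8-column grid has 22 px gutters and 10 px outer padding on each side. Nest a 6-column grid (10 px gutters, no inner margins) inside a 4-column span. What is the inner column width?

Subtract both margins: 1534 − 2·10 = 1514 px.
8 columns + 7 gutters: 8c + 7·22 = 1514.
8c = 1514 − 154 = 1360, so c = 170 px.
4-column span = 4·170 + 3·22 = 746 px.
746 − 5·10 = 696; ÷6 gives d = 116 px.

116 px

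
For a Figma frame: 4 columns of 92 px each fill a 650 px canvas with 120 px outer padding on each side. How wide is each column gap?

14 px

Take off 240 px of margins, leaving 410 px.
4 columns take 4·92 = 368 px; remaining 42 splits into 3 column gaps.
g = 42 / 3 = 14 px.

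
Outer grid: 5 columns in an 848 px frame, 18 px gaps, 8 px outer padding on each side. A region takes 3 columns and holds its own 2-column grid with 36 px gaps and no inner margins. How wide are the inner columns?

228 px

Inside the margins: 848 − 16 = 832 px.
Subtracting 4 gaps of 18 leaves 760 for 5 columns, so c = 152 px.
Span of 3: 3·152 + 2·18 = 456 + 36 = 492 px.
Subtracting 1 gap of 36 leaves 456 for 2 columns, so d = 228 px.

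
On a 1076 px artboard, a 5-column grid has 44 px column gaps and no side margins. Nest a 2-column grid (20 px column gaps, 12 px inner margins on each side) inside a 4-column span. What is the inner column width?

1076 − 4·44 = 900; ÷5 gives c = 180 px.
Span of 4: 4·180 + 3·44 = 720 + 132 = 852 px.
Inner content = 852 − 2·12 = 828 px.
Subtracting 1 column gap of 20 leaves 808 for 2 columns, so d = 404 px.

404 px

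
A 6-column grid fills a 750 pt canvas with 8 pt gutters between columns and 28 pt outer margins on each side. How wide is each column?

109 pt

Take off 56 pt of margins, leaving 694 pt.
Subtracting 5 gutters of 8 leaves 654 for 6 columns, so c = 109 pt.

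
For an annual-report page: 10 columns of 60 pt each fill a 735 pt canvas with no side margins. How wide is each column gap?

15 pt

10·60 + 9g = 735 → 9g = 135 → g = 15 pt.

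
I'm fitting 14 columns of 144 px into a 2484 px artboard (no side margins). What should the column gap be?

14 columns take 14·144 = 2016 px; remaining 468 splits into 13 column gaps.
g = 468 / 13 = 36 px.

36 px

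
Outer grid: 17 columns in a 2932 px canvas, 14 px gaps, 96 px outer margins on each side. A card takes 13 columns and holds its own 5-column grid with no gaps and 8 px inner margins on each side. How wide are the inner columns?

Outer content = 2932 − 2·96 = 2740 px.
2740 − 16·14 = 2516; ÷17 gives c = 148 px.
13 columns plus 12 gaps: 1924 + 168 = 2092 px.
Inner content = 2092 − 2·8 = 2076 px.
5d = 2076 → d = 415.2 px.

415.2 px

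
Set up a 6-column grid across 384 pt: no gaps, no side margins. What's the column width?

64 pt

With no gaps, each column is 384/6 = 64 pt.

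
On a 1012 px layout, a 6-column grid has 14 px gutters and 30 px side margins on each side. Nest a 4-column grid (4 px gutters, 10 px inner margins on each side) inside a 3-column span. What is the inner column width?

109.25 px

Take off 60 px of margins, leaving 952 px.
6c + 5·14 = 952 → 6c = 882 → c = 147 px.
3-column span = 3·147 + 2·14 = 469 px.
Inner content = 469 − 2·10 = 449 px.
4 columns + 3 gutters: 4d + 3·4 = 449.
4d = 449 − 12 = 437, so d = 109.25 px.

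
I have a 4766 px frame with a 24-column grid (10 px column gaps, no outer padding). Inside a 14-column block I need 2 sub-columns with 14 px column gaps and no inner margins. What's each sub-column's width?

4766 − 23·10 = 4536; ÷24 gives c = 189 px.
14-column span = 14·189 + 13·10 = 2776 px.
2d + 1·14 = 2776 → 2d = 2762 → d = 1381 px.

1381 px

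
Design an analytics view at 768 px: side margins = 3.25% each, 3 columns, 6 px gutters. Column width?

235.36 px

Margins: 3.25% × 768 = 24.96 px each, so content = 768 − 49.92 = 718.08 px.
3c + 2·6 = 718.08 → 3c = 706.08 → c = 235.36 px.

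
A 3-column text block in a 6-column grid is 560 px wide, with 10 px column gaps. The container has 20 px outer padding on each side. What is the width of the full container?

3c + 2·10 = 560 → 3c = 540 → c = 180 px.
Container = 2·20 + 6·180 + 5·10 = 40 + 1080 + 50 = 1170 px.

1170 px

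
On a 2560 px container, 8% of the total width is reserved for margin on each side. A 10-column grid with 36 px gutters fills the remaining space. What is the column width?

2560 × (1 − 2·8%) = 2560 × 84% = 2150.4 px for the columns.
Subtracting 9 gutters of 36 leaves 1826.4 for 10 columns, so c = 182.64 px.

182.64 px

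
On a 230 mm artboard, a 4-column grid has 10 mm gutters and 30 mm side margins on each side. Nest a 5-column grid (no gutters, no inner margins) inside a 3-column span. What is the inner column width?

Subtract both margins: 230 − 2·30 = 170 mm.
4c + 3·10 = 170 → 4c = 140 → c = 35 mm.
3 columns plus 2 gutters: 105 + 20 = 125 mm.
125 / 5 = 25 mm per column.

25 mm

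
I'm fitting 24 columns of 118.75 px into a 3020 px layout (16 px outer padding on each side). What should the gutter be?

6 px

Content width = 3020 − 2·16 = 2988 px.
Columns use 2850 px, leaving 138 px across 23 gutters = 6 px each.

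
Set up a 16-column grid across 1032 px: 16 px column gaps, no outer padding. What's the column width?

16 columns + 15 column gaps: 16c + 15·16 = 1032.
16c = 1032 − 240 = 792, so c = 49.5 px.

49.5 px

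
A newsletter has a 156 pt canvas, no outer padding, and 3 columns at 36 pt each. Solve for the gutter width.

3·36 + 2g = 156 → 2g = 48 → g = 24 pt.

24 pt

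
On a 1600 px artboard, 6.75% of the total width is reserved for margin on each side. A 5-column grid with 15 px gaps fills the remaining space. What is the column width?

264.8 px

Margins: 6.75% × 1600 = 108 px each, so content = 1600 − 216 = 1384 px.
5c + 4·15 = 1384 → 5c = 1324 → c = 264.8 px.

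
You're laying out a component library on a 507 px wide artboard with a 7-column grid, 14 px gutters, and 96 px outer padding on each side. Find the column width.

Content width = 507 − 2·96 = 315 px.
7 columns + 6 gutters: 7c + 6·14 = 315.
7c = 315 − 84 = 231, so c = 33 px.

33 px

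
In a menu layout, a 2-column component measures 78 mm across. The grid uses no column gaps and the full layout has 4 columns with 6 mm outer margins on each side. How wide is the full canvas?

168 mm

With no column gaps, each column is 78/2 = 39 mm.
Total width: 2·6 + 4·39 = 168 mm.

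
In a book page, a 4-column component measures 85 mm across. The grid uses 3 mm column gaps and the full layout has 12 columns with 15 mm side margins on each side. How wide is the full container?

291 mm

85 − 3·3 = 76; ÷4 gives c = 19 mm.
Adding margins, columns and gutters: 30 + 228 + 33 = 291 mm.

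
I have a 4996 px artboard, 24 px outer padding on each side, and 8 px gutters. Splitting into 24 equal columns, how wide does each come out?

Take off 48 px of margins, leaving 4948 px.
24 columns + 23 gutters: 24c + 23·8 = 4948.
24c = 4948 − 184 = 4764, so c = 198.5 px.

198.5 px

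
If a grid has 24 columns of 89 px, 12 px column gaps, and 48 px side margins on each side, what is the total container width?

Container = 2·48 + 24·89 + 23·12 = 96 + 2136 + 276 = 2508 px.

2508 px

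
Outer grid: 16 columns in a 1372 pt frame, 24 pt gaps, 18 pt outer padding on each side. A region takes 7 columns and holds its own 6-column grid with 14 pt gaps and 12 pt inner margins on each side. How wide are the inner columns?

79.5 pt

Outer content = 1372 − 2·18 = 1336 pt.
16 columns + 15 gaps: 16c + 15·24 = 1336.
16c = 1336 − 360 = 976, so c = 61 pt.
Span of 7: 7·61 + 6·24 = 427 + 144 = 571 pt.
Inner content = 571 − 2·12 = 547 pt.
547 − 5·14 = 477; ÷6 gives d = 79.5 pt.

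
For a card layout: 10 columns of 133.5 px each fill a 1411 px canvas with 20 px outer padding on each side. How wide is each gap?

Subtract both margins: 1411 − 2·20 = 1371 px.
10·133.5 + 9g = 1371 → 9g = 36 → g = 4 px.

4 px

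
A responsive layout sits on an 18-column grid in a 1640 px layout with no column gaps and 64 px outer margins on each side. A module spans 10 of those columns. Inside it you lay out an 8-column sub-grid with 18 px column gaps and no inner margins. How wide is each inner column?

Inside the margins: 1640 − 128 = 1512 px.
With no column gaps, each column is 1512/18 = 84 px.
With no column gaps, 10 columns span 10·84 = 840 px.
840 − 7·18 = 714; ÷8 gives d = 89.25 px.

89.25 px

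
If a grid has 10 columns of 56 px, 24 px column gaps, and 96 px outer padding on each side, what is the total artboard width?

Artboard = 2·96 + 10·56 + 9·24 = 192 + 560 + 216 = 968 px.

968 px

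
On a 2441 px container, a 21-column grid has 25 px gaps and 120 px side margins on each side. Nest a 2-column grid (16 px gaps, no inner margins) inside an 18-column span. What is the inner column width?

933.5 px

Subtract both margins: 2441 − 2·120 = 2201 px.
21c + 20·25 = 2201 → 21c = 1701 → c = 81 px.
18 columns plus 17 gaps: 1458 + 425 = 1883 px.
2 columns + 1 gap: 2d + 1·16 = 1883.
2d = 1883 − 16 = 1867, so d = 933.5 px.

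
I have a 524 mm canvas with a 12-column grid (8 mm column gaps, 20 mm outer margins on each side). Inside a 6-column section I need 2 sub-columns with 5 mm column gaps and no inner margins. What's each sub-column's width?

116.5 mm

Outer content = 524 − 2·20 = 484 mm.
12 columns + 11 column gaps: 12c + 11·8 = 484.
12c = 484 − 88 = 396, so c = 33 mm.
6-column span = 6·33 + 5·8 = 238 mm.
2 columns + 1 column gap: 2d + 1·5 = 238.
2d = 238 − 5 = 233, so d = 116.5 mm.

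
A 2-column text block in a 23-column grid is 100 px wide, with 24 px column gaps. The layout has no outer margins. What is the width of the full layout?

1402 px

2 columns + 1 column gap: 2c + 1·24 = 100.
2c = 100 − 24 = 76, so c = 38 px.
Layout = 23·38 + 22·24 = 874 + 528 = 1402 px.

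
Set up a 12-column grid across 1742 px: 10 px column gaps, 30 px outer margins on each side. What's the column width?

131 px

Subtract both margins: 1742 − 2·30 = 1682 px.
12 columns + 11 column gaps: 12c + 11·10 = 1682.
12c = 1682 − 110 = 1572, so c = 131 px.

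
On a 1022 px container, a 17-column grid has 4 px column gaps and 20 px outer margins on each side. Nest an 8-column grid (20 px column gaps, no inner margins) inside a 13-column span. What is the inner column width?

Outer content = 1022 − 2·20 = 982 px.
17 columns + 16 column gaps: 17c + 16·4 = 982.
17c = 982 − 64 = 918, so c = 54 px.
Span of 13: 13·54 + 12·4 = 702 + 48 = 750 px.
Subtracting 7 column gaps of 20 leaves 610 for 8 columns, so d = 76.25 px.

76.25 px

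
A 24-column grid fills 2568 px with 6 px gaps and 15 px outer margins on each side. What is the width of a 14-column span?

1478 px

Take off 30 px of margins, leaving 2538 px.
Subtracting 23 gaps of 6 leaves 2400 for 24 columns, so c = 100 px.
Span of 14: 14·100 + 13·6 = 1400 + 78 = 1478 px.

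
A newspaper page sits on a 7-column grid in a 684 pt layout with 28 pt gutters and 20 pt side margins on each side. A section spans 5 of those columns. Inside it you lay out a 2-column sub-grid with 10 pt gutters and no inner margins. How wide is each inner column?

221 pt

Take off 40 pt of margins, leaving 644 pt.
7c + 6·28 = 644 → 7c = 476 → c = 68 pt.
5 columns plus 4 gutters: 340 + 112 = 452 pt.
Subtracting 1 gutter of 10 leaves 442 for 2 columns, so d = 221 pt.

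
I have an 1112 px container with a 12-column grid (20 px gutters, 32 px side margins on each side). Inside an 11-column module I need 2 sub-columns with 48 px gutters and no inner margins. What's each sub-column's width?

Take off 64 px of margins, leaving 1048 px.
Subtracting 11 gutters of 20 leaves 828 for 12 columns, so c = 69 px.
Span of 11: 11·69 + 10·20 = 759 + 200 = 959 px.
2 columns + 1 gutter: 2d + 1·48 = 959.
2d = 959 − 48 = 911, so d = 455.5 px.

455.5 px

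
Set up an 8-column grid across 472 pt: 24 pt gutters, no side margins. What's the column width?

38 pt

8c + 7·24 = 472 → 8c = 304 → c = 38 pt.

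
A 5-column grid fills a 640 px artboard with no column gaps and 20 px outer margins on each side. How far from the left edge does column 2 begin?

Inside the margins: 640 − 40 = 600 px.
600 / 5 = 120 px per column.
Column 2 starts at margin + 1·(column + gutter) = 20 + 1·120 = 140 px.

140 px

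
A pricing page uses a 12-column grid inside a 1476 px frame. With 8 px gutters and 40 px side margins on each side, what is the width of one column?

109 px

Inside the margins: 1476 − 80 = 1396 px.
Subtracting 11 gutters of 8 leaves 1308 for 12 columns, so c = 109 px.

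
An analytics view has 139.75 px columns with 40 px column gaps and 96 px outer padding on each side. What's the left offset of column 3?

455.5 px

Before column 3: the margin + 2 columns + 2 column gaps.
Offset = 96 + 2·(139.75 + 40) = 96 + 359.5 = 455.5 px.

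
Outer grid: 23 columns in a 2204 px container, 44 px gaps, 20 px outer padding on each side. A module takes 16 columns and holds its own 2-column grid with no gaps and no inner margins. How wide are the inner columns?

Inside the margins: 2204 − 40 = 2164 px.
2164 − 22·44 = 1196; ÷23 gives c = 52 px.
Span of 16: 16·52 + 15·44 = 832 + 660 = 1492 px.
2d = 1492 → d = 746 px.

746 px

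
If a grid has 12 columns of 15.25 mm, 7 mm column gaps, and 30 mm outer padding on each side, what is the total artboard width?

320 mm

Artboard = 2·30 + 12·15.25 + 11·7 = 60 + 183 + 77 = 320 mm.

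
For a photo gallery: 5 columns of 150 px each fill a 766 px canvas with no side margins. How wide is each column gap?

4 px

Columns use 750 px, leaving 16 px across 4 column gaps = 4 px each.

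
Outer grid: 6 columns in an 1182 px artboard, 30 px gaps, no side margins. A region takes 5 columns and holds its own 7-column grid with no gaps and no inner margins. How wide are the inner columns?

1182 − 5·30 = 1032; ÷6 gives c = 172 px.
5 columns plus 4 gaps: 860 + 120 = 980 px.
7d = 980 → d = 140 px.

140 px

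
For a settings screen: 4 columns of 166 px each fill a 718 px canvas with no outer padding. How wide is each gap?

4 columns take 4·166 = 664 px; remaining 54 splits into 3 gaps.
g = 54 / 3 = 18 px.

18 px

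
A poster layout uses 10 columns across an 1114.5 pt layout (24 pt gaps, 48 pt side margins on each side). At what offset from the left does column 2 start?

Subtract both margins: 1114.5 − 2·48 = 1018.5 pt.
10 columns + 9 gaps: 10c + 9·24 = 1018.5.
10c = 1018.5 − 216 = 802.5, so c = 80.25 pt.
Column 2 starts at margin + 1·(column + gutter) = 48 + 1·104.25 = 152.25 pt.

152.25 pt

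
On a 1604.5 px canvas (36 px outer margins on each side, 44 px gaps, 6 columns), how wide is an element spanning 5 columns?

Take off 72 px of margins, leaving 1532.5 px.
1532.5 − 5·44 = 1312.5; ÷6 gives c = 218.75 px.
Span of 5: 5·218.75 + 4·44 = 1093.75 + 176 = 1269.75 px.

1269.75 px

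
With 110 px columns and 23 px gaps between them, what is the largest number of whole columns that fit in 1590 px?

12 columns

12 columns: 12·110 + 11·23 = 1573 px ≤ 1590.
13 columns: 1706 px > 1590. So 12.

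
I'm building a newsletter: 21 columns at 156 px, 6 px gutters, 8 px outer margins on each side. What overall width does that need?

Container = 2·8 + 21·156 + 20·6 = 16 + 3276 + 120 = 3412 px.

3412 px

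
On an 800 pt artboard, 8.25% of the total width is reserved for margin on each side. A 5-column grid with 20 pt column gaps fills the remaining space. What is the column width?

800 × (1 − 2·8.25%) = 800 × 83.5% = 668 pt for the columns.
668 − 4·20 = 588; ÷5 gives c = 117.6 pt.

117.6 pt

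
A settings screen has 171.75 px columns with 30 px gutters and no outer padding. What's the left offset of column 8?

Each column+gutter stride is 201.75 px; with no margin, 7 of them is 1412.25 px.

1412.25 px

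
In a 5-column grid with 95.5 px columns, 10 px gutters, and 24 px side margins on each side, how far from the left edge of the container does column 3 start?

235 px

Before column 3: the margin + 2 columns + 2 gutters.
Offset = 24 + 2·(95.5 + 10) = 24 + 211 = 235 px.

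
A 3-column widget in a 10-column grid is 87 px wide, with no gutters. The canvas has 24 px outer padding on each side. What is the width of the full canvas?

With no gutters, each column is 87/3 = 29 px.
Summing: 48 + 290 = 338 px.

338 px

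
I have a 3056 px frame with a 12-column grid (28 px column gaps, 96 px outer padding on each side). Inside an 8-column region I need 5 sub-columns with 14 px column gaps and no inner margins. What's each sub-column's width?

368.8 px

Inside the margins: 3056 − 192 = 2864 px.
12c + 11·28 = 2864 → 12c = 2556 → c = 213 px.
8 columns plus 7 column gaps: 1704 + 196 = 1900 px.
5 columns + 4 column gaps: 5d + 4·14 = 1900.
5d = 1900 − 56 = 1844, so d = 368.8 px.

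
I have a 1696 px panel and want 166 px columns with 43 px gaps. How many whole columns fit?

8 columns

k columns need k·166 + (k−1)·43 = k·209 − 43.
k·209 − 43 ≤ 1696 → k ≤ 1739 / 209 ≈ 8.32, so k = 8.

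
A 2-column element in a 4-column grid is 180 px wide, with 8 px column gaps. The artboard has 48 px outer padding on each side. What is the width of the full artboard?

2c + 1·8 = 180 → 2c = 172 → c = 86 px.
Artboard = 2·48 + 4·86 + 3·8 = 96 + 344 + 24 = 464 px.

464 px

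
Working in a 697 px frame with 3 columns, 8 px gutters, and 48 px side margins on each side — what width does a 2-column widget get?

Take off 96 px of margins, leaving 601 px.
601 − 2·8 = 585; ÷3 gives c = 195 px.
2 columns plus 1 gutter: 390 + 8 = 398 px.

398 px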